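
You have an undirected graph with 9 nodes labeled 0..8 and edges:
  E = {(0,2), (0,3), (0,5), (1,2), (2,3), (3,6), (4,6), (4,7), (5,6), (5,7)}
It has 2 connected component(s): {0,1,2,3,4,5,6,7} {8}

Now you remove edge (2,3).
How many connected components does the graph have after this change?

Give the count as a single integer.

Initial component count: 2
Remove (2,3): not a bridge. Count unchanged: 2.
  After removal, components: {0,1,2,3,4,5,6,7} {8}
New component count: 2

Answer: 2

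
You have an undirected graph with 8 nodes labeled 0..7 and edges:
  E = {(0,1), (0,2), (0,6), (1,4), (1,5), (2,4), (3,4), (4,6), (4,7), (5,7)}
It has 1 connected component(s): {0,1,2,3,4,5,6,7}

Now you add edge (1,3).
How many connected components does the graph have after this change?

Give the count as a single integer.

Initial component count: 1
Add (1,3): endpoints already in same component. Count unchanged: 1.
New component count: 1

Answer: 1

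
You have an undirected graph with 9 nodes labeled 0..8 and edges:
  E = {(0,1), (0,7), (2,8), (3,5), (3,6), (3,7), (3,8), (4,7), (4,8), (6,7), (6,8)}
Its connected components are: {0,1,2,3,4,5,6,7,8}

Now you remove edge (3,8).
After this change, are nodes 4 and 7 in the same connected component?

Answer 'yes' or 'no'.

Answer: yes

Derivation:
Initial components: {0,1,2,3,4,5,6,7,8}
Removing edge (3,8): not a bridge — component count unchanged at 1.
New components: {0,1,2,3,4,5,6,7,8}
Are 4 and 7 in the same component? yes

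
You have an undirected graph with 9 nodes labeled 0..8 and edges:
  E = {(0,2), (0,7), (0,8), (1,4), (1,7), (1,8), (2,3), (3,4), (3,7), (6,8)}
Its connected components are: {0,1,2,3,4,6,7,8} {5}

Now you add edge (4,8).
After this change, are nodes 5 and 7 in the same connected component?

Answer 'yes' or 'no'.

Initial components: {0,1,2,3,4,6,7,8} {5}
Adding edge (4,8): both already in same component {0,1,2,3,4,6,7,8}. No change.
New components: {0,1,2,3,4,6,7,8} {5}
Are 5 and 7 in the same component? no

Answer: no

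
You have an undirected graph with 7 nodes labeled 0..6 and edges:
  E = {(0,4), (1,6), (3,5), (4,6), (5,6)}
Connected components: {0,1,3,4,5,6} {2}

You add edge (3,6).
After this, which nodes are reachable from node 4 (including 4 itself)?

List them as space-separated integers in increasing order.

Before: nodes reachable from 4: {0,1,3,4,5,6}
Adding (3,6): both endpoints already in same component. Reachability from 4 unchanged.
After: nodes reachable from 4: {0,1,3,4,5,6}

Answer: 0 1 3 4 5 6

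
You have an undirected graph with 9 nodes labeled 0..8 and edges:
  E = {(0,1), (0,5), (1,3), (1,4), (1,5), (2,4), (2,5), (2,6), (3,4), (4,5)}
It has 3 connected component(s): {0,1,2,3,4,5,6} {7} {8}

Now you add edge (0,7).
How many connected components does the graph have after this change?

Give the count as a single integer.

Answer: 2

Derivation:
Initial component count: 3
Add (0,7): merges two components. Count decreases: 3 -> 2.
New component count: 2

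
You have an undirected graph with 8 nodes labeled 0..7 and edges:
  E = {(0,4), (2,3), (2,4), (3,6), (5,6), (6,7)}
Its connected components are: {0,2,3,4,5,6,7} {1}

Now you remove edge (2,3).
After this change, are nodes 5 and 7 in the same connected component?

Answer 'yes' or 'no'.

Initial components: {0,2,3,4,5,6,7} {1}
Removing edge (2,3): it was a bridge — component count 2 -> 3.
New components: {0,2,4} {1} {3,5,6,7}
Are 5 and 7 in the same component? yes

Answer: yes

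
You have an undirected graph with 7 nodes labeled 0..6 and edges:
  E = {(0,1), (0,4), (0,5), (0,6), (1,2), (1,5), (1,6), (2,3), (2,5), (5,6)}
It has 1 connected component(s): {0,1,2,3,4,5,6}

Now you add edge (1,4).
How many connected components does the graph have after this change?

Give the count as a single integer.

Initial component count: 1
Add (1,4): endpoints already in same component. Count unchanged: 1.
New component count: 1

Answer: 1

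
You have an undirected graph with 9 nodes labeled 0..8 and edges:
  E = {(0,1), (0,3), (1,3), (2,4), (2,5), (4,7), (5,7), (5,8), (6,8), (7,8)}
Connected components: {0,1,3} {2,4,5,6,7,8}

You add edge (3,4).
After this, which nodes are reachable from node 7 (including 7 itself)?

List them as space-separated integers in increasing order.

Answer: 0 1 2 3 4 5 6 7 8

Derivation:
Before: nodes reachable from 7: {2,4,5,6,7,8}
Adding (3,4): merges 7's component with another. Reachability grows.
After: nodes reachable from 7: {0,1,2,3,4,5,6,7,8}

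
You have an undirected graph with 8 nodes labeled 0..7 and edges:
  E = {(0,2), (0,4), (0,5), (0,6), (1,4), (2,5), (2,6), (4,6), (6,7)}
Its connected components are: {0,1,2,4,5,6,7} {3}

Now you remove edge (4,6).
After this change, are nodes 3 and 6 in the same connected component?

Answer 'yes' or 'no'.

Initial components: {0,1,2,4,5,6,7} {3}
Removing edge (4,6): not a bridge — component count unchanged at 2.
New components: {0,1,2,4,5,6,7} {3}
Are 3 and 6 in the same component? no

Answer: no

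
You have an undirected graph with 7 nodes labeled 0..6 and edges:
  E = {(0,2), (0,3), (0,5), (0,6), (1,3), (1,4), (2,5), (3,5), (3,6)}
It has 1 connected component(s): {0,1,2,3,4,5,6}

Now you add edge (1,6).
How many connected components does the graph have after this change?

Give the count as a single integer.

Initial component count: 1
Add (1,6): endpoints already in same component. Count unchanged: 1.
New component count: 1

Answer: 1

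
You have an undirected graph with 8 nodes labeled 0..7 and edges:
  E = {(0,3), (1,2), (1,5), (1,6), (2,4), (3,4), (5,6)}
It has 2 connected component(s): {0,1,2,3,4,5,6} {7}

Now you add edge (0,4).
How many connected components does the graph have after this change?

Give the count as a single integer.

Answer: 2

Derivation:
Initial component count: 2
Add (0,4): endpoints already in same component. Count unchanged: 2.
New component count: 2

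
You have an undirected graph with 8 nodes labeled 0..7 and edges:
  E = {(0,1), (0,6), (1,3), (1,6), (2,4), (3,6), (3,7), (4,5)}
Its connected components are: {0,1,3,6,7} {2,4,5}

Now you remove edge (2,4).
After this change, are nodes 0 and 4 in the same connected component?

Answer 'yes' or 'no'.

Answer: no

Derivation:
Initial components: {0,1,3,6,7} {2,4,5}
Removing edge (2,4): it was a bridge — component count 2 -> 3.
New components: {0,1,3,6,7} {2} {4,5}
Are 0 and 4 in the same component? no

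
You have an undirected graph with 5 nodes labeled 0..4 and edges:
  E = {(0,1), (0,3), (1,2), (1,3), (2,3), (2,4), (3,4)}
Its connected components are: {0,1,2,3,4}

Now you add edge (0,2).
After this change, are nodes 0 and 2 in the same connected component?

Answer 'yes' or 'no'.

Initial components: {0,1,2,3,4}
Adding edge (0,2): both already in same component {0,1,2,3,4}. No change.
New components: {0,1,2,3,4}
Are 0 and 2 in the same component? yes

Answer: yes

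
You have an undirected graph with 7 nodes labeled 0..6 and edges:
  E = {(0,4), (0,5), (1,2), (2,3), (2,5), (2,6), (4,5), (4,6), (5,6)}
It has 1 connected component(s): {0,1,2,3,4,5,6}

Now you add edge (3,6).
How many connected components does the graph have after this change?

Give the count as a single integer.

Initial component count: 1
Add (3,6): endpoints already in same component. Count unchanged: 1.
New component count: 1

Answer: 1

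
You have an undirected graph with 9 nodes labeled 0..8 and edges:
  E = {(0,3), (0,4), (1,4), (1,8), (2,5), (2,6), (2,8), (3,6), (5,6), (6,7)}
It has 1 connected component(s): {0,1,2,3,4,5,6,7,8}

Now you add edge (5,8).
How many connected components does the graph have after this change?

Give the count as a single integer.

Initial component count: 1
Add (5,8): endpoints already in same component. Count unchanged: 1.
New component count: 1

Answer: 1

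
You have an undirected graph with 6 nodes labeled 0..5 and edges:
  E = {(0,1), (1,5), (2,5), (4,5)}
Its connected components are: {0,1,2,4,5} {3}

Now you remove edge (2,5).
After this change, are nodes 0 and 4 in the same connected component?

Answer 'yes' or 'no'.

Initial components: {0,1,2,4,5} {3}
Removing edge (2,5): it was a bridge — component count 2 -> 3.
New components: {0,1,4,5} {2} {3}
Are 0 and 4 in the same component? yes

Answer: yes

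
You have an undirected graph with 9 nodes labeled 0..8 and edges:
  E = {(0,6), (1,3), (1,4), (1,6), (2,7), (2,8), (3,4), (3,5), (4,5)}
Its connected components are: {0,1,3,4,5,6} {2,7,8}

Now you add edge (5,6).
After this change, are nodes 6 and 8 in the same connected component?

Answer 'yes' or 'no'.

Initial components: {0,1,3,4,5,6} {2,7,8}
Adding edge (5,6): both already in same component {0,1,3,4,5,6}. No change.
New components: {0,1,3,4,5,6} {2,7,8}
Are 6 and 8 in the same component? no

Answer: no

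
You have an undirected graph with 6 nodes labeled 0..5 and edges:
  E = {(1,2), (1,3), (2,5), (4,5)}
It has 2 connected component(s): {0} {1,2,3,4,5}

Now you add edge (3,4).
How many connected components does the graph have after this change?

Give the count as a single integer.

Initial component count: 2
Add (3,4): endpoints already in same component. Count unchanged: 2.
New component count: 2

Answer: 2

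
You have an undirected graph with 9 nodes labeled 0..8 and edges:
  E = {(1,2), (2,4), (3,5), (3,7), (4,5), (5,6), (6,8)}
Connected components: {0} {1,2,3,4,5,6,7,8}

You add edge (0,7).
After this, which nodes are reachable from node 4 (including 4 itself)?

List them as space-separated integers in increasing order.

Answer: 0 1 2 3 4 5 6 7 8

Derivation:
Before: nodes reachable from 4: {1,2,3,4,5,6,7,8}
Adding (0,7): merges 4's component with another. Reachability grows.
After: nodes reachable from 4: {0,1,2,3,4,5,6,7,8}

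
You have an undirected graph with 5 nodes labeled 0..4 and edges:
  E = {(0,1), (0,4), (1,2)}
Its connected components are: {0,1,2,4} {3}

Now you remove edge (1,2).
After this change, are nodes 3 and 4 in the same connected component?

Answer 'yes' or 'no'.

Initial components: {0,1,2,4} {3}
Removing edge (1,2): it was a bridge — component count 2 -> 3.
New components: {0,1,4} {2} {3}
Are 3 and 4 in the same component? no

Answer: no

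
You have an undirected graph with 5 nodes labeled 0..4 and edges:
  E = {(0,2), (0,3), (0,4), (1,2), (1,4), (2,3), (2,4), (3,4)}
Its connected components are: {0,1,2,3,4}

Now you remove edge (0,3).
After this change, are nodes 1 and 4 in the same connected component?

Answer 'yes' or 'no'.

Initial components: {0,1,2,3,4}
Removing edge (0,3): not a bridge — component count unchanged at 1.
New components: {0,1,2,3,4}
Are 1 and 4 in the same component? yes

Answer: yes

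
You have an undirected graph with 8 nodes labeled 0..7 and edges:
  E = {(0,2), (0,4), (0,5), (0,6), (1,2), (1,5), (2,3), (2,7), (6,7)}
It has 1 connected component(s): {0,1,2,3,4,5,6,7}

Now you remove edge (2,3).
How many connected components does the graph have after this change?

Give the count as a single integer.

Answer: 2

Derivation:
Initial component count: 1
Remove (2,3): it was a bridge. Count increases: 1 -> 2.
  After removal, components: {0,1,2,4,5,6,7} {3}
New component count: 2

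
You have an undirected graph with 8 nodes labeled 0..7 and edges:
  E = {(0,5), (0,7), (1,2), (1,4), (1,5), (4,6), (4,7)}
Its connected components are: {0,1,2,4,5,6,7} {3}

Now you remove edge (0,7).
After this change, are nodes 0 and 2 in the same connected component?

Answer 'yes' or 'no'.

Initial components: {0,1,2,4,5,6,7} {3}
Removing edge (0,7): not a bridge — component count unchanged at 2.
New components: {0,1,2,4,5,6,7} {3}
Are 0 and 2 in the same component? yes

Answer: yes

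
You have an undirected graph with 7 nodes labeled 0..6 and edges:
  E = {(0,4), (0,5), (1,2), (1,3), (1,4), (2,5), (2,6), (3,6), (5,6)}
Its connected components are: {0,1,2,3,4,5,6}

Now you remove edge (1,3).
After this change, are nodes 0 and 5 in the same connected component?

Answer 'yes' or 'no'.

Answer: yes

Derivation:
Initial components: {0,1,2,3,4,5,6}
Removing edge (1,3): not a bridge — component count unchanged at 1.
New components: {0,1,2,3,4,5,6}
Are 0 and 5 in the same component? yes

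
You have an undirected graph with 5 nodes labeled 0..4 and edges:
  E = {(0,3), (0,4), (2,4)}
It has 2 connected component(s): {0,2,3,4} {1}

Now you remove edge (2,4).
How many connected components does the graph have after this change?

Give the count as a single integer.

Initial component count: 2
Remove (2,4): it was a bridge. Count increases: 2 -> 3.
  After removal, components: {0,3,4} {1} {2}
New component count: 3

Answer: 3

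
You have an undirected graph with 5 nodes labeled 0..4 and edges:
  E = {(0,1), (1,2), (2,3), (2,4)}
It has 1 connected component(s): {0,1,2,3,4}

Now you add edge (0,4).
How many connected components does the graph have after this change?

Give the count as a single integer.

Initial component count: 1
Add (0,4): endpoints already in same component. Count unchanged: 1.
New component count: 1

Answer: 1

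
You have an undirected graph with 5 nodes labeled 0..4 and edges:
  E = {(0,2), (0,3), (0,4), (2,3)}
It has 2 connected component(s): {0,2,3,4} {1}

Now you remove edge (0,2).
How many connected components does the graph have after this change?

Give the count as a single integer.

Initial component count: 2
Remove (0,2): not a bridge. Count unchanged: 2.
  After removal, components: {0,2,3,4} {1}
New component count: 2

Answer: 2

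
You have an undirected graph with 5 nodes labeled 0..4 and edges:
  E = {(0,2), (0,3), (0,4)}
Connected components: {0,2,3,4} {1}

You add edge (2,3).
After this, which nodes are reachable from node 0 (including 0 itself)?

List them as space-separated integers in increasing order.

Answer: 0 2 3 4

Derivation:
Before: nodes reachable from 0: {0,2,3,4}
Adding (2,3): both endpoints already in same component. Reachability from 0 unchanged.
After: nodes reachable from 0: {0,2,3,4}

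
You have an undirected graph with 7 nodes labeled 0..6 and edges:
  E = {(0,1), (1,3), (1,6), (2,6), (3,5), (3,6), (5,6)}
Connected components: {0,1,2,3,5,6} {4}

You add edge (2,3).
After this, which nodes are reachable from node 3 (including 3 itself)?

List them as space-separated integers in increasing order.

Before: nodes reachable from 3: {0,1,2,3,5,6}
Adding (2,3): both endpoints already in same component. Reachability from 3 unchanged.
After: nodes reachable from 3: {0,1,2,3,5,6}

Answer: 0 1 2 3 5 6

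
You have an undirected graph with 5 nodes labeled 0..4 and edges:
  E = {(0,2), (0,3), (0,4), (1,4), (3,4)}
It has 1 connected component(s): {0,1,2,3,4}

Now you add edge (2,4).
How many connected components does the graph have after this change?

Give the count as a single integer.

Initial component count: 1
Add (2,4): endpoints already in same component. Count unchanged: 1.
New component count: 1

Answer: 1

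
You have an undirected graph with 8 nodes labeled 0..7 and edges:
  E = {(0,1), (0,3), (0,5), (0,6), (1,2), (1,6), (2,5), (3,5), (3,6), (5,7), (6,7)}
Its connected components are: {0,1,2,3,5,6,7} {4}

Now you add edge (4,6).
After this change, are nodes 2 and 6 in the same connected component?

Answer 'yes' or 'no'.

Initial components: {0,1,2,3,5,6,7} {4}
Adding edge (4,6): merges {4} and {0,1,2,3,5,6,7}.
New components: {0,1,2,3,4,5,6,7}
Are 2 and 6 in the same component? yes

Answer: yes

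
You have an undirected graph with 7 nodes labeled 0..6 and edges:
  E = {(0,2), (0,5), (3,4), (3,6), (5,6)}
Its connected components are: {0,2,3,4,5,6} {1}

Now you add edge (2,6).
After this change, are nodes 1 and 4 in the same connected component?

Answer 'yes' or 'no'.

Answer: no

Derivation:
Initial components: {0,2,3,4,5,6} {1}
Adding edge (2,6): both already in same component {0,2,3,4,5,6}. No change.
New components: {0,2,3,4,5,6} {1}
Are 1 and 4 in the same component? no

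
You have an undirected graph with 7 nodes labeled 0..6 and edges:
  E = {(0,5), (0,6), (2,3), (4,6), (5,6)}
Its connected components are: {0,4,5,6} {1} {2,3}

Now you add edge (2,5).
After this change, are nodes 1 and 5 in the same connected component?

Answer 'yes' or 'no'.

Answer: no

Derivation:
Initial components: {0,4,5,6} {1} {2,3}
Adding edge (2,5): merges {2,3} and {0,4,5,6}.
New components: {0,2,3,4,5,6} {1}
Are 1 and 5 in the same component? no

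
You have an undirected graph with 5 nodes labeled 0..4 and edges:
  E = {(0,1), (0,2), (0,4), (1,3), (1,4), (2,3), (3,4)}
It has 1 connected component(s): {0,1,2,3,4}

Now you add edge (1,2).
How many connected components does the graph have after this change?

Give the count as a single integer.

Initial component count: 1
Add (1,2): endpoints already in same component. Count unchanged: 1.
New component count: 1

Answer: 1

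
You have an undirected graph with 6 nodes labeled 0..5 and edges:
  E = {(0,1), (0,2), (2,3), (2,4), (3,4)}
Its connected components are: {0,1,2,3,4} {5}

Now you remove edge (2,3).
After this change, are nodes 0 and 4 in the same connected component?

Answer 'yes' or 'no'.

Initial components: {0,1,2,3,4} {5}
Removing edge (2,3): not a bridge — component count unchanged at 2.
New components: {0,1,2,3,4} {5}
Are 0 and 4 in the same component? yes

Answer: yes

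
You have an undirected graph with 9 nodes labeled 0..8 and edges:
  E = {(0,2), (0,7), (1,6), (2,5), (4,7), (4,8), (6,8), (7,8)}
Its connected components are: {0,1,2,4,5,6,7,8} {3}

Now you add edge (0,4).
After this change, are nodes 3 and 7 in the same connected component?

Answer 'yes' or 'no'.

Initial components: {0,1,2,4,5,6,7,8} {3}
Adding edge (0,4): both already in same component {0,1,2,4,5,6,7,8}. No change.
New components: {0,1,2,4,5,6,7,8} {3}
Are 3 and 7 in the same component? no

Answer: no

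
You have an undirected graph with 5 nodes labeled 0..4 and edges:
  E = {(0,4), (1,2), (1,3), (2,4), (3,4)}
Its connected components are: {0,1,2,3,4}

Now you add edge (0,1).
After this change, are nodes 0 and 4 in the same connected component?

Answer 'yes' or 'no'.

Answer: yes

Derivation:
Initial components: {0,1,2,3,4}
Adding edge (0,1): both already in same component {0,1,2,3,4}. No change.
New components: {0,1,2,3,4}
Are 0 and 4 in the same component? yes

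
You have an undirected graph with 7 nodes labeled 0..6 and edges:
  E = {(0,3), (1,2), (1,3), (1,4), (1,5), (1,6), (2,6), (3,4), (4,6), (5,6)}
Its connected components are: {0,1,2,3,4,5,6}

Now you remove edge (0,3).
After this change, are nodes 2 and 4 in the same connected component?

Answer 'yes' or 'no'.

Initial components: {0,1,2,3,4,5,6}
Removing edge (0,3): it was a bridge — component count 1 -> 2.
New components: {0} {1,2,3,4,5,6}
Are 2 and 4 in the same component? yes

Answer: yes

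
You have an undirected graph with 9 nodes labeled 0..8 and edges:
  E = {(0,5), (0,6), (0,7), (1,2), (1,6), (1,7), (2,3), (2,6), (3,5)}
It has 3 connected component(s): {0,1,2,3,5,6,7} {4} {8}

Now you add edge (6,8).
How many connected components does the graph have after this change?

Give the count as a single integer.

Answer: 2

Derivation:
Initial component count: 3
Add (6,8): merges two components. Count decreases: 3 -> 2.
New component count: 2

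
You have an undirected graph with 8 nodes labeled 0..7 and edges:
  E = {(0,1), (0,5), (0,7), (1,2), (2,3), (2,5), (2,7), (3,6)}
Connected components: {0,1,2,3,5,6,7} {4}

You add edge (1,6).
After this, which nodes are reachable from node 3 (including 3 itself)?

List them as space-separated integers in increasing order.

Before: nodes reachable from 3: {0,1,2,3,5,6,7}
Adding (1,6): both endpoints already in same component. Reachability from 3 unchanged.
After: nodes reachable from 3: {0,1,2,3,5,6,7}

Answer: 0 1 2 3 5 6 7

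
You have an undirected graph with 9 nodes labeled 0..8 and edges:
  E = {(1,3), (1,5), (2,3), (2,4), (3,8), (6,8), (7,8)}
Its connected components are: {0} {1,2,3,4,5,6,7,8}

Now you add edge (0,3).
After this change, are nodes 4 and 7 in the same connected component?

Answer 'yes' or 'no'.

Answer: yes

Derivation:
Initial components: {0} {1,2,3,4,5,6,7,8}
Adding edge (0,3): merges {0} and {1,2,3,4,5,6,7,8}.
New components: {0,1,2,3,4,5,6,7,8}
Are 4 and 7 in the same component? yes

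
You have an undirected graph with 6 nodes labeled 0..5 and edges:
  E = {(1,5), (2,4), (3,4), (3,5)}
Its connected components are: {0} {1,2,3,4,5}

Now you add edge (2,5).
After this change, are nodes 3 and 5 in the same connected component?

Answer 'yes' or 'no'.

Initial components: {0} {1,2,3,4,5}
Adding edge (2,5): both already in same component {1,2,3,4,5}. No change.
New components: {0} {1,2,3,4,5}
Are 3 and 5 in the same component? yes

Answer: yes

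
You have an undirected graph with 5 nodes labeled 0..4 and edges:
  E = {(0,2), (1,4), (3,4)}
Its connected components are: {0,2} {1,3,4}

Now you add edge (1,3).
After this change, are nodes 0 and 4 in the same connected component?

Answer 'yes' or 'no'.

Answer: no

Derivation:
Initial components: {0,2} {1,3,4}
Adding edge (1,3): both already in same component {1,3,4}. No change.
New components: {0,2} {1,3,4}
Are 0 and 4 in the same component? no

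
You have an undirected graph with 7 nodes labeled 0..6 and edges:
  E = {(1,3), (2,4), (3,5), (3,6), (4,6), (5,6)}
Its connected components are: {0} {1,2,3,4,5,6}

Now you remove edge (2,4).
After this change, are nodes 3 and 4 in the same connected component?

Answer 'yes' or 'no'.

Initial components: {0} {1,2,3,4,5,6}
Removing edge (2,4): it was a bridge — component count 2 -> 3.
New components: {0} {1,3,4,5,6} {2}
Are 3 and 4 in the same component? yes

Answer: yes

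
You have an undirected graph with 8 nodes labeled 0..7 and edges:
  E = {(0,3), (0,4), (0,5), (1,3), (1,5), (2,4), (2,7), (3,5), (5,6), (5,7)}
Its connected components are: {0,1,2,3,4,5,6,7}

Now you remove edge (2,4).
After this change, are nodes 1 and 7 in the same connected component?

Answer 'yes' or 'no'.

Initial components: {0,1,2,3,4,5,6,7}
Removing edge (2,4): not a bridge — component count unchanged at 1.
New components: {0,1,2,3,4,5,6,7}
Are 1 and 7 in the same component? yes

Answer: yes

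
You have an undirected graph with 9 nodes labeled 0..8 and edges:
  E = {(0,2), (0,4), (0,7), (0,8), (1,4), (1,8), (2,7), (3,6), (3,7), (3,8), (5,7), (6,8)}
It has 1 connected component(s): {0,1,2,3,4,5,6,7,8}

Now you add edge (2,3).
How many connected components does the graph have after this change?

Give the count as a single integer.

Initial component count: 1
Add (2,3): endpoints already in same component. Count unchanged: 1.
New component count: 1

Answer: 1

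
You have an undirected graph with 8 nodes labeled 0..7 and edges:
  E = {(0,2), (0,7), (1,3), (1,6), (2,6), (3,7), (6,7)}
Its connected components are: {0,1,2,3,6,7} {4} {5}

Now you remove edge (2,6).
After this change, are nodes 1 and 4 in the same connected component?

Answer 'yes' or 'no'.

Answer: no

Derivation:
Initial components: {0,1,2,3,6,7} {4} {5}
Removing edge (2,6): not a bridge — component count unchanged at 3.
New components: {0,1,2,3,6,7} {4} {5}
Are 1 and 4 in the same component? no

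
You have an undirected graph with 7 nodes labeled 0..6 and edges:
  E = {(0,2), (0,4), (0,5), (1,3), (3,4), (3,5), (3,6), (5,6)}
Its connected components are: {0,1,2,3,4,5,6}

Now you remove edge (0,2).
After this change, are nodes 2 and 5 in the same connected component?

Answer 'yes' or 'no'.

Answer: no

Derivation:
Initial components: {0,1,2,3,4,5,6}
Removing edge (0,2): it was a bridge — component count 1 -> 2.
New components: {0,1,3,4,5,6} {2}
Are 2 and 5 in the same component? no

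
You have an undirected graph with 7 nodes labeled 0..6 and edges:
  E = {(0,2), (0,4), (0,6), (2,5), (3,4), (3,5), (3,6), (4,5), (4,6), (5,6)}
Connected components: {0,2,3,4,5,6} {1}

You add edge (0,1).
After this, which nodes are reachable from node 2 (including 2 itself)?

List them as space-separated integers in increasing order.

Before: nodes reachable from 2: {0,2,3,4,5,6}
Adding (0,1): merges 2's component with another. Reachability grows.
After: nodes reachable from 2: {0,1,2,3,4,5,6}

Answer: 0 1 2 3 4 5 6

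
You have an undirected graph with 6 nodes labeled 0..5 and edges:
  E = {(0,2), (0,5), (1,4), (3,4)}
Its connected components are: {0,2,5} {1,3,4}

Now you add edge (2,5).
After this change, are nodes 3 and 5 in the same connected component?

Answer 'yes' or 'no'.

Answer: no

Derivation:
Initial components: {0,2,5} {1,3,4}
Adding edge (2,5): both already in same component {0,2,5}. No change.
New components: {0,2,5} {1,3,4}
Are 3 and 5 in the same component? no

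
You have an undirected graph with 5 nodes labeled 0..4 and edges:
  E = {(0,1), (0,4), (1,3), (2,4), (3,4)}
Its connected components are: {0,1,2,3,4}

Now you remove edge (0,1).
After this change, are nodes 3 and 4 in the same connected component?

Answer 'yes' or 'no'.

Initial components: {0,1,2,3,4}
Removing edge (0,1): not a bridge — component count unchanged at 1.
New components: {0,1,2,3,4}
Are 3 and 4 in the same component? yes

Answer: yes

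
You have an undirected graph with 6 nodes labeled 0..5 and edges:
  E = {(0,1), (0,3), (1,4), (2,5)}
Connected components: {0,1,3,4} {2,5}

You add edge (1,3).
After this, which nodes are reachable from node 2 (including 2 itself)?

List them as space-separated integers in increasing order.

Answer: 2 5

Derivation:
Before: nodes reachable from 2: {2,5}
Adding (1,3): both endpoints already in same component. Reachability from 2 unchanged.
After: nodes reachable from 2: {2,5}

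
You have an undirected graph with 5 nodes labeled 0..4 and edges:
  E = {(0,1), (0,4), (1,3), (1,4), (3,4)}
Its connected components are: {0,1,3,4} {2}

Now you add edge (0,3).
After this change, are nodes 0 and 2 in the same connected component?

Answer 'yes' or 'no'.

Initial components: {0,1,3,4} {2}
Adding edge (0,3): both already in same component {0,1,3,4}. No change.
New components: {0,1,3,4} {2}
Are 0 and 2 in the same component? no

Answer: no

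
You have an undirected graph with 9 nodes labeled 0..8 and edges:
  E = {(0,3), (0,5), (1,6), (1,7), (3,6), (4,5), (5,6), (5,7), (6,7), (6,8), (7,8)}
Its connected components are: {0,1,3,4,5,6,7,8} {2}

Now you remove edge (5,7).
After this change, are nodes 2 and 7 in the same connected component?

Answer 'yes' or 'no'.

Initial components: {0,1,3,4,5,6,7,8} {2}
Removing edge (5,7): not a bridge — component count unchanged at 2.
New components: {0,1,3,4,5,6,7,8} {2}
Are 2 and 7 in the same component? no

Answer: no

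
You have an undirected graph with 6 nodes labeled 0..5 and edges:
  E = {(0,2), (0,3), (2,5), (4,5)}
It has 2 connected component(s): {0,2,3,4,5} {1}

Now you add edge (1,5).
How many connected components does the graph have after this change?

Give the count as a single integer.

Answer: 1

Derivation:
Initial component count: 2
Add (1,5): merges two components. Count decreases: 2 -> 1.
New component count: 1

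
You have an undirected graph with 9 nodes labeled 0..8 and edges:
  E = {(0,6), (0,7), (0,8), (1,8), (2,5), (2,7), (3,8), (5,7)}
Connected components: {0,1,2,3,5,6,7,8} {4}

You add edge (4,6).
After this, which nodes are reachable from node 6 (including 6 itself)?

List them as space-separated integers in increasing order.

Before: nodes reachable from 6: {0,1,2,3,5,6,7,8}
Adding (4,6): merges 6's component with another. Reachability grows.
After: nodes reachable from 6: {0,1,2,3,4,5,6,7,8}

Answer: 0 1 2 3 4 5 6 7 8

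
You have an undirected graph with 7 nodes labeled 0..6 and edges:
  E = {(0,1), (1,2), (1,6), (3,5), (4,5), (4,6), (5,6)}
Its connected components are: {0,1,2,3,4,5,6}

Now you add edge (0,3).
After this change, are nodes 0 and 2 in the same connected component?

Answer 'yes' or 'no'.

Initial components: {0,1,2,3,4,5,6}
Adding edge (0,3): both already in same component {0,1,2,3,4,5,6}. No change.
New components: {0,1,2,3,4,5,6}
Are 0 and 2 in the same component? yes

Answer: yes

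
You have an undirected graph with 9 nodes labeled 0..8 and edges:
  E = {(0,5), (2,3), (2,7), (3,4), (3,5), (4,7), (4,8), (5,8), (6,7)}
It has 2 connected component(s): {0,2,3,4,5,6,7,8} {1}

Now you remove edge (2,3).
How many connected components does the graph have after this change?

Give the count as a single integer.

Initial component count: 2
Remove (2,3): not a bridge. Count unchanged: 2.
  After removal, components: {0,2,3,4,5,6,7,8} {1}
New component count: 2

Answer: 2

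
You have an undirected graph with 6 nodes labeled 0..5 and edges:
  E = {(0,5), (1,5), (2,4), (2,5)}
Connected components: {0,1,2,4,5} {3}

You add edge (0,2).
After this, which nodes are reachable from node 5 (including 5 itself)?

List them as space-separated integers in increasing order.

Before: nodes reachable from 5: {0,1,2,4,5}
Adding (0,2): both endpoints already in same component. Reachability from 5 unchanged.
After: nodes reachable from 5: {0,1,2,4,5}

Answer: 0 1 2 4 5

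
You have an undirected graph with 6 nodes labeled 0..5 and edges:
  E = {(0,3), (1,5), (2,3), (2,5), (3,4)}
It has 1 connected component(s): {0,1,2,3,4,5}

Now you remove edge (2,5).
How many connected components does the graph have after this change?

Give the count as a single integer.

Initial component count: 1
Remove (2,5): it was a bridge. Count increases: 1 -> 2.
  After removal, components: {0,2,3,4} {1,5}
New component count: 2

Answer: 2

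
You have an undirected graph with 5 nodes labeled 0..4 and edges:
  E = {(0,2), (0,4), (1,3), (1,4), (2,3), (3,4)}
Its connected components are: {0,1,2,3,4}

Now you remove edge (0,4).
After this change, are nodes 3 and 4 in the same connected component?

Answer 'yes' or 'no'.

Initial components: {0,1,2,3,4}
Removing edge (0,4): not a bridge — component count unchanged at 1.
New components: {0,1,2,3,4}
Are 3 and 4 in the same component? yes

Answer: yes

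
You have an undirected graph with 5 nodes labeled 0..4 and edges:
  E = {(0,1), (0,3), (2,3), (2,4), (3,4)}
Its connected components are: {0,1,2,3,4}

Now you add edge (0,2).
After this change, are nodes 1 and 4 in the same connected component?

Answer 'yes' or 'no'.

Answer: yes

Derivation:
Initial components: {0,1,2,3,4}
Adding edge (0,2): both already in same component {0,1,2,3,4}. No change.
New components: {0,1,2,3,4}
Are 1 and 4 in the same component? yes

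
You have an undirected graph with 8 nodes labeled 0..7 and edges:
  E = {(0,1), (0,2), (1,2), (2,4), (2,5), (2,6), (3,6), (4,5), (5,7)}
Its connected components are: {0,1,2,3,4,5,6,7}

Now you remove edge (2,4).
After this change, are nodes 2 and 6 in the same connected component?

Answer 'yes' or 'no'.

Answer: yes

Derivation:
Initial components: {0,1,2,3,4,5,6,7}
Removing edge (2,4): not a bridge — component count unchanged at 1.
New components: {0,1,2,3,4,5,6,7}
Are 2 and 6 in the same component? yes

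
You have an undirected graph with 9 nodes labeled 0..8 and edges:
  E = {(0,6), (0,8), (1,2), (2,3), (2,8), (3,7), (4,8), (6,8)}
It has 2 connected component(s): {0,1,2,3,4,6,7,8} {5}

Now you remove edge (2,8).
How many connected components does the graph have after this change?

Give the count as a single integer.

Initial component count: 2
Remove (2,8): it was a bridge. Count increases: 2 -> 3.
  After removal, components: {0,4,6,8} {1,2,3,7} {5}
New component count: 3

Answer: 3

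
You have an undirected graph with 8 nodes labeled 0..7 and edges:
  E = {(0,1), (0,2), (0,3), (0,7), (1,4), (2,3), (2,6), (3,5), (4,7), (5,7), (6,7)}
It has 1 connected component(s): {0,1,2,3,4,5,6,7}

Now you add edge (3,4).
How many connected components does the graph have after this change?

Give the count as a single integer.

Answer: 1

Derivation:
Initial component count: 1
Add (3,4): endpoints already in same component. Count unchanged: 1.
New component count: 1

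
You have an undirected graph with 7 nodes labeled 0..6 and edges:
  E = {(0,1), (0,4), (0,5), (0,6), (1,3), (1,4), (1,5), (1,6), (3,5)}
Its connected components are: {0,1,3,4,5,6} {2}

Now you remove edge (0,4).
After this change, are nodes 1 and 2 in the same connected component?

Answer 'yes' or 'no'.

Answer: no

Derivation:
Initial components: {0,1,3,4,5,6} {2}
Removing edge (0,4): not a bridge — component count unchanged at 2.
New components: {0,1,3,4,5,6} {2}
Are 1 and 2 in the same component? no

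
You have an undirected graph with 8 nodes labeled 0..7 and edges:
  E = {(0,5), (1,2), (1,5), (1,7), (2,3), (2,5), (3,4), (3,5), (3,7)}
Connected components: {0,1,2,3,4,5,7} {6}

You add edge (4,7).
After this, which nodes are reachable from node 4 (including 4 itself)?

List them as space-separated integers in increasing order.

Before: nodes reachable from 4: {0,1,2,3,4,5,7}
Adding (4,7): both endpoints already in same component. Reachability from 4 unchanged.
After: nodes reachable from 4: {0,1,2,3,4,5,7}

Answer: 0 1 2 3 4 5 7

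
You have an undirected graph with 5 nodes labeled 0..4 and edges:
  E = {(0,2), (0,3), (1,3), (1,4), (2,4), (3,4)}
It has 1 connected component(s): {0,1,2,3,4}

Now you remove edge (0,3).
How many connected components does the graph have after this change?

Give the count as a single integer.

Initial component count: 1
Remove (0,3): not a bridge. Count unchanged: 1.
  After removal, components: {0,1,2,3,4}
New component count: 1

Answer: 1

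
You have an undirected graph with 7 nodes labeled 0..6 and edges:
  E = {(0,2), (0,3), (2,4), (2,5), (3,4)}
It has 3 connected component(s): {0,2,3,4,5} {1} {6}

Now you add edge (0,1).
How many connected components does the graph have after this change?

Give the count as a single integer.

Initial component count: 3
Add (0,1): merges two components. Count decreases: 3 -> 2.
New component count: 2

Answer: 2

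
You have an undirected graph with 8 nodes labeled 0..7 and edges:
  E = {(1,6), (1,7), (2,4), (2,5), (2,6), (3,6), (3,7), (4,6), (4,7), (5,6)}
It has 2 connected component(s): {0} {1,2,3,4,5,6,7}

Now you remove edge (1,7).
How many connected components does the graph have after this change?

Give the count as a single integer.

Initial component count: 2
Remove (1,7): not a bridge. Count unchanged: 2.
  After removal, components: {0} {1,2,3,4,5,6,7}
New component count: 2

Answer: 2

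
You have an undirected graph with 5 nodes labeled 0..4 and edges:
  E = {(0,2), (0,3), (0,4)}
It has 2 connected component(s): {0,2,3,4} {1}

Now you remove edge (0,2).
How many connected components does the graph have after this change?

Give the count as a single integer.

Initial component count: 2
Remove (0,2): it was a bridge. Count increases: 2 -> 3.
  After removal, components: {0,3,4} {1} {2}
New component count: 3

Answer: 3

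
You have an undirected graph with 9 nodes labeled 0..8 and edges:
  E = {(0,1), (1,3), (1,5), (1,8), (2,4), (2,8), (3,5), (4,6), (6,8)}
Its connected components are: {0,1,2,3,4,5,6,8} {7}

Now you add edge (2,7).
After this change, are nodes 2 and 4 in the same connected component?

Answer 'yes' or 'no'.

Initial components: {0,1,2,3,4,5,6,8} {7}
Adding edge (2,7): merges {0,1,2,3,4,5,6,8} and {7}.
New components: {0,1,2,3,4,5,6,7,8}
Are 2 and 4 in the same component? yes

Answer: yes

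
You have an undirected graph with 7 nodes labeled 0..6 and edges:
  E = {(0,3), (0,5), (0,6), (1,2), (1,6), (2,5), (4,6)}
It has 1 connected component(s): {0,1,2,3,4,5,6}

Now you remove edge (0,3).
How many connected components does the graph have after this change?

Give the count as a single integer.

Initial component count: 1
Remove (0,3): it was a bridge. Count increases: 1 -> 2.
  After removal, components: {0,1,2,4,5,6} {3}
New component count: 2

Answer: 2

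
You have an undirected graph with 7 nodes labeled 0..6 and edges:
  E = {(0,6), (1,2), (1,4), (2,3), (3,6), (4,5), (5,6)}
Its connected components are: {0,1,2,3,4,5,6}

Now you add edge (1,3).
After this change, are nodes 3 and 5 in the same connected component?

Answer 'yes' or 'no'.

Initial components: {0,1,2,3,4,5,6}
Adding edge (1,3): both already in same component {0,1,2,3,4,5,6}. No change.
New components: {0,1,2,3,4,5,6}
Are 3 and 5 in the same component? yes

Answer: yes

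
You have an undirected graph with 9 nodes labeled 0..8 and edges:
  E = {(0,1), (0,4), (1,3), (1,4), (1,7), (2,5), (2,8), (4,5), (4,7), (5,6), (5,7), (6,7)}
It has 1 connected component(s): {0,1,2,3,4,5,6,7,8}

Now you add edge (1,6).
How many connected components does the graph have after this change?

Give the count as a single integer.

Answer: 1

Derivation:
Initial component count: 1
Add (1,6): endpoints already in same component. Count unchanged: 1.
New component count: 1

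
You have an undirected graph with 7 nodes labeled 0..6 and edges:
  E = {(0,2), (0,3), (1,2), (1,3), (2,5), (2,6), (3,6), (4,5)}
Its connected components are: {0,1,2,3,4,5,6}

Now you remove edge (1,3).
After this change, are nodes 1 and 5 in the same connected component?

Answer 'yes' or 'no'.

Answer: yes

Derivation:
Initial components: {0,1,2,3,4,5,6}
Removing edge (1,3): not a bridge — component count unchanged at 1.
New components: {0,1,2,3,4,5,6}
Are 1 and 5 in the same component? yes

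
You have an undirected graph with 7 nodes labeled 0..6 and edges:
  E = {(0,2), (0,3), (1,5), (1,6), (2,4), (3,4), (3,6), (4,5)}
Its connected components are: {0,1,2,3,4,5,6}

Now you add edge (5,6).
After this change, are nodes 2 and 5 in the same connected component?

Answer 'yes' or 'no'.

Initial components: {0,1,2,3,4,5,6}
Adding edge (5,6): both already in same component {0,1,2,3,4,5,6}. No change.
New components: {0,1,2,3,4,5,6}
Are 2 and 5 in the same component? yes

Answer: yes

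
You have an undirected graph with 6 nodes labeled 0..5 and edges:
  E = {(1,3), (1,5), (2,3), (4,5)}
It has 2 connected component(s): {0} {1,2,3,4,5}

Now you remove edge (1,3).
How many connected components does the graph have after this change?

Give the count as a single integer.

Answer: 3

Derivation:
Initial component count: 2
Remove (1,3): it was a bridge. Count increases: 2 -> 3.
  After removal, components: {0} {1,4,5} {2,3}
New component count: 3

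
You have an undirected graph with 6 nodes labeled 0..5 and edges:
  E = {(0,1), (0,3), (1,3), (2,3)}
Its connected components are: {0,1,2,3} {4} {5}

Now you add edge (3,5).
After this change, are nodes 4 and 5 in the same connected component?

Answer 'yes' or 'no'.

Initial components: {0,1,2,3} {4} {5}
Adding edge (3,5): merges {0,1,2,3} and {5}.
New components: {0,1,2,3,5} {4}
Are 4 and 5 in the same component? no

Answer: no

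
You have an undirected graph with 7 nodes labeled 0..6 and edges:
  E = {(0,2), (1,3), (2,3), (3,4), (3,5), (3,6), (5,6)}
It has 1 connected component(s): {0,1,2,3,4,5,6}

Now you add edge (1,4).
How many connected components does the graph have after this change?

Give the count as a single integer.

Initial component count: 1
Add (1,4): endpoints already in same component. Count unchanged: 1.
New component count: 1

Answer: 1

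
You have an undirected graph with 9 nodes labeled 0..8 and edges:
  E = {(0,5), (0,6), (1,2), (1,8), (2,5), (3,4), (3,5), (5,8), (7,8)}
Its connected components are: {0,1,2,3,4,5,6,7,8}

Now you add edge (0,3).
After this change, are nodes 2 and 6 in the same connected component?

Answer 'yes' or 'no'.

Initial components: {0,1,2,3,4,5,6,7,8}
Adding edge (0,3): both already in same component {0,1,2,3,4,5,6,7,8}. No change.
New components: {0,1,2,3,4,5,6,7,8}
Are 2 and 6 in the same component? yes

Answer: yes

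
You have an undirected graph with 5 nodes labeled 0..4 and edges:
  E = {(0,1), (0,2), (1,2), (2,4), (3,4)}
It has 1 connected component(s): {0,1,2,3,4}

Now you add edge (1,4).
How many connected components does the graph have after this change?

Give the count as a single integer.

Answer: 1

Derivation:
Initial component count: 1
Add (1,4): endpoints already in same component. Count unchanged: 1.
New component count: 1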